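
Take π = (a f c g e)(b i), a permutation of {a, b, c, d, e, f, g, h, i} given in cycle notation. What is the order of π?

The cycle type of π is (5, 2, 1, 1).
Since disjoint cycles commute, ord(π) = lcm(5, 2) = 10.

10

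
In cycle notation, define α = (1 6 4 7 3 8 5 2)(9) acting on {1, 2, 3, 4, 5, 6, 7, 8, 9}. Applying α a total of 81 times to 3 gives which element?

8

3 lies in the 8-cycle (1 6 4 7 3 8 5 2).
Since the cycle has length 8, α^81 acts on it the same as α^1 (81 mod 8 = 1).
Stepping 1 place around the cycle: 3 → 8.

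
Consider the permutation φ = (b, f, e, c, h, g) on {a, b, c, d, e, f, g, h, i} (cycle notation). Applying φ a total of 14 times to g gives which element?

g lies in the 6-cycle (b, f, e, c, h, g).
Powers repeat with period 6 on this cycle, and 14 mod 6 = 2, so φ^14(g) = φ^2(g).
Advancing 2 steps from g: g → b → f.

f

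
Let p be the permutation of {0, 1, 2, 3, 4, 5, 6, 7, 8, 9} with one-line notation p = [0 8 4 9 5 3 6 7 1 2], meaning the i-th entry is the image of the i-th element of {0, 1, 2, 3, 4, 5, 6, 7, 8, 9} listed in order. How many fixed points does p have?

The fixed points (elements with p(x) = x) are {0, 6, 7}, so there are 3.

3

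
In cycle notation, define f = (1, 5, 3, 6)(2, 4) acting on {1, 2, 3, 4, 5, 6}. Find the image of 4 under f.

Within (2, 4), 4 ↦ 2.

2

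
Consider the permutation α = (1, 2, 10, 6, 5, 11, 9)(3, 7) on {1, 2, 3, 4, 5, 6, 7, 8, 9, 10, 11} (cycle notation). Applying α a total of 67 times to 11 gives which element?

11 lies in the 7-cycle (1, 2, 10, 6, 5, 11, 9).
Since the cycle has length 7, α^67 acts on it the same as α^4 (67 mod 7 = 4).
Advancing 4 steps from 11: 11 → 9 → 1 → 2 → 10.

10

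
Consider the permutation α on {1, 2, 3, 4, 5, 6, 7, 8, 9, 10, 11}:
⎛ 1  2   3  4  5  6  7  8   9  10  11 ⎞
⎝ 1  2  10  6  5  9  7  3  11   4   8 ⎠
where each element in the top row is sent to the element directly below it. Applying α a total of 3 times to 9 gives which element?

3

Tracing 9 → 11 → … returns to 9 after 7 steps, so 9 lies in a 7-cycle (3, 10, 4, 6, 9, 11, 8).
Advancing 3 steps from 9: 9 → 11 → 8 → 3.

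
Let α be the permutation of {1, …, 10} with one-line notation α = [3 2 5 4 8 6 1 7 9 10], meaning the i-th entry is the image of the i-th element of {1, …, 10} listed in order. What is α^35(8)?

Tracing 8 → 7 → … returns to 8 after 5 steps, so 8 lies in a 5-cycle (1 3 5 8 7).
Powers repeat with period 5 on this cycle, and 35 mod 5 = 0, so α^35(8) = α^0(8).
So α^35(8) = 8.

8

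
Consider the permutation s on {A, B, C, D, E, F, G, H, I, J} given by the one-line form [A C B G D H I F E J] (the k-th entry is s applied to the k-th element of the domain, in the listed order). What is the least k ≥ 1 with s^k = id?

4

Decomposing into disjoint cycles gives cycle lengths 4, 2, 2, 1, 1.
The order is lcm(4, 2, 2) = 4.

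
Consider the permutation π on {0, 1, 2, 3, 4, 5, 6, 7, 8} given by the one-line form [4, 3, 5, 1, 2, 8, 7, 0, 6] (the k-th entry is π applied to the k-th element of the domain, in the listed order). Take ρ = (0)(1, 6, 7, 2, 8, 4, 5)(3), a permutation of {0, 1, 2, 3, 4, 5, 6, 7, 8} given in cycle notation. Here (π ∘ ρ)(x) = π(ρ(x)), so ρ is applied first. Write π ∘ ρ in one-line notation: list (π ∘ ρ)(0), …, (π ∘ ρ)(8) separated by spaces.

4 7 6 1 8 3 0 5 2

For each element, apply ρ then π: 0 → 0 → 4; 1 → 6 → 7; 2 → 8 → 6; 3 → 3 → 1; 4 → 5 → 8; 5 → 1 → 3; 6 → 7 → 0; 7 → 2 → 5; 8 → 4 → 2.
Collecting the images, π ∘ ρ = [4 7 6 1 8 3 0 5 2].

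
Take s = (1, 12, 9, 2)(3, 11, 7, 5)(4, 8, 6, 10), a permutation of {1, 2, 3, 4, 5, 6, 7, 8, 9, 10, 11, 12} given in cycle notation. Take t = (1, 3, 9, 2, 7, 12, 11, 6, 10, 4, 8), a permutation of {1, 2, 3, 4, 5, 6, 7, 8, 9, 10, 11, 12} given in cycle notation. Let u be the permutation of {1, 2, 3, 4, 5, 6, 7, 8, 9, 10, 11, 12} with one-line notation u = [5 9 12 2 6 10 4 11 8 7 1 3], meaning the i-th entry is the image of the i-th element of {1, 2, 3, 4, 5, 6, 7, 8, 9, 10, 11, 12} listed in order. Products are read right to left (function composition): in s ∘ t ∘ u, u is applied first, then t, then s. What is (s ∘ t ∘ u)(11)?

11

(s ∘ t ∘ u)(11) = s(t(u(11))). u(11) = 1, then t(1) = 3, then s(3) = 11, so the result is 11.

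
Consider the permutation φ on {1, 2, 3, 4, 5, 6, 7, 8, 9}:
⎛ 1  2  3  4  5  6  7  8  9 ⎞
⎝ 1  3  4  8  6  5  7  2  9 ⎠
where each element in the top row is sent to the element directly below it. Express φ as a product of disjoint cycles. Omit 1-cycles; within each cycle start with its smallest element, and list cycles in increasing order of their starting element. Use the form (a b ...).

Start at 2 and follow images: 2 → 3 → 4 → 8 → 2, giving the cycle (2 3 4 8).
Repeating from the next unused element and collecting all non-trivial cycles gives (2 3 4 8)(5 6).

(2 3 4 8)(5 6)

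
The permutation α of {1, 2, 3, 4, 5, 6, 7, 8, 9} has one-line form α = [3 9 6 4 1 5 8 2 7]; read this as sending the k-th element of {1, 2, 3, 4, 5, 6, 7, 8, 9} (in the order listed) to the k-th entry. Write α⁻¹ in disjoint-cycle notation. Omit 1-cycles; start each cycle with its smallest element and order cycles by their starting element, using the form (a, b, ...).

The cycle decomposition of α is (1, 3, 6, 5)(2, 9, 7, 8).
Reversing each cycle (and rotating so the smallest element leads) gives α⁻¹ = (1, 5, 6, 3)(2, 8, 7, 9).

(1, 5, 6, 3)(2, 8, 7, 9)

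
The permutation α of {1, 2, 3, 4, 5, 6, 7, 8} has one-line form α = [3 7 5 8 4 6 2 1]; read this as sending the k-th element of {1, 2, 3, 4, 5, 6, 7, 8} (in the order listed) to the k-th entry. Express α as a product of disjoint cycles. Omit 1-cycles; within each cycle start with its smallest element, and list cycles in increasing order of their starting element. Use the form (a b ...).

(1 3 5 4 8)(2 7)

From 1: 1 → 3 → 5 → 4 → 8 → 1, closing the cycle (1 3 5 4 8).
Continuing from each remaining unvisited element yields (1 3 5 4 8)(2 7).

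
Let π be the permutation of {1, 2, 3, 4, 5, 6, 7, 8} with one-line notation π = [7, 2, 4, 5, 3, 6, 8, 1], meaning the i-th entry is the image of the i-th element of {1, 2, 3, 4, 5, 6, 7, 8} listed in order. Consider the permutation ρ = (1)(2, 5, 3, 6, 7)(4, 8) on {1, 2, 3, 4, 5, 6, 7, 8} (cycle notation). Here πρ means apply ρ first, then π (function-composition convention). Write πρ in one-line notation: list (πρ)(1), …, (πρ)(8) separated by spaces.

7 3 6 1 4 8 2 5

For each element, apply ρ then π: 1 → 1 → 7; 2 → 5 → 3; 3 → 6 → 6; 4 → 8 → 1; 5 → 3 → 4; 6 → 7 → 8; 7 → 2 → 2; 8 → 4 → 5.
So πρ in one-line form is 7 3 6 1 4 8 2 5.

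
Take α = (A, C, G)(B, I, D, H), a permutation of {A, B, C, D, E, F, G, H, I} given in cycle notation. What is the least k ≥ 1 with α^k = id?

The cycle type of α is (4, 3, 1, 1).
The order of α is the least common multiple of its cycle lengths: lcm(4, 3) = 12.

12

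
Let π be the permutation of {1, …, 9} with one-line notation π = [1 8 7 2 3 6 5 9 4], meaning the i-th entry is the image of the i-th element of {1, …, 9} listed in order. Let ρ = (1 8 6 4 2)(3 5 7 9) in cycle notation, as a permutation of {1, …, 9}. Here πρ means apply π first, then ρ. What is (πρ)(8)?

3

π(8) = 9, then ρ(9) = 3; composing gives (πρ)(8) = 3.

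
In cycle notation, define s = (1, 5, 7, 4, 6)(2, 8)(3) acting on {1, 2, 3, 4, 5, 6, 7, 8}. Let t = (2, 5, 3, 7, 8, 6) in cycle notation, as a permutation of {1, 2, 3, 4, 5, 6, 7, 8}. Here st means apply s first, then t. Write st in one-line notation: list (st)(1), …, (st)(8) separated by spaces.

(st)(x) = t(s(x)). Computing each image: t(s(1)) = t(5) = 3, t(s(2)) = t(8) = 6, t(s(3)) = t(3) = 7, t(s(4)) = t(6) = 2, t(s(5)) = t(7) = 8, t(s(6)) = t(1) = 1, t(s(7)) = t(4) = 4, t(s(8)) = t(2) = 5.
Hence st = [3 6 7 2 8 1 4 5].

3 6 7 2 8 1 4 5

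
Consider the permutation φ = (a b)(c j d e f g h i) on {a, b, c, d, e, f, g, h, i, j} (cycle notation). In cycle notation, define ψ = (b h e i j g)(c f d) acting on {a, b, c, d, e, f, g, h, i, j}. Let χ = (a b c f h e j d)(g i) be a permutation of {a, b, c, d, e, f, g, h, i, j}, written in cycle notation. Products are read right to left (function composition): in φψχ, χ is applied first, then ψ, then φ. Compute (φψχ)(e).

h

(φψχ)(e) = φ(ψ(χ(e))). χ(e) = j, then ψ(j) = g, then φ(g) = h, so the result is h.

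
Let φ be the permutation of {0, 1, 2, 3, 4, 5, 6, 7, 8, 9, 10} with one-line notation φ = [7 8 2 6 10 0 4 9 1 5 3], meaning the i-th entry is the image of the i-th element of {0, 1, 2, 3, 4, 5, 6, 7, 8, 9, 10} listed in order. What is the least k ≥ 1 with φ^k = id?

4

Decomposing into disjoint cycles gives cycle lengths 4, 4, 2, 1.
The order of φ is the least common multiple of its cycle lengths: lcm(4, 4, 2) = 4.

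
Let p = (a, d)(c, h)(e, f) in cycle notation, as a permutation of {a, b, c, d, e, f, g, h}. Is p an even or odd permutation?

The cycle lengths are 2, 2, 2, 1, 1.
A cycle is odd iff its length is even; p has 3 even-length cycles, so sgn(p) = (−1)^3 and p is odd.

odd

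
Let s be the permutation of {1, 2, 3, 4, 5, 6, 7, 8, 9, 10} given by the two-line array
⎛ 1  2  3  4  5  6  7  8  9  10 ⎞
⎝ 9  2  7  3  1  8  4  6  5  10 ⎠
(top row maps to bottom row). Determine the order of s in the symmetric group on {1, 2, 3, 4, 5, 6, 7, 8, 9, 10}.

Writing s as disjoint cycles, the cycle lengths are 3, 3, 2, 1, 1.
The order is lcm(3, 3, 2) = 6.

6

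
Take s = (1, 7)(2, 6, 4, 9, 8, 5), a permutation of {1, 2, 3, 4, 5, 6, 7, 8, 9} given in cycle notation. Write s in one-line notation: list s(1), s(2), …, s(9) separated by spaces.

7 6 3 9 2 4 1 5 8

Reading each image from the cycles: 1→7, 2→6, 3→3, 4→9, 5→2, 6→4, 7→1, 8→5, 9→8.
Listing these in domain order gives 7 6 3 9 2 4 1 5 8.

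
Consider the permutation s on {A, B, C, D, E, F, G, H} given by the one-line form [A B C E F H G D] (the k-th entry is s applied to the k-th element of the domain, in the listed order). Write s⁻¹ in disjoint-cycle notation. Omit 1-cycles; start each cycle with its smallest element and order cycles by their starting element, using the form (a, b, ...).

The cycle decomposition of s is (D, E, F, H).
Reversing each cycle (and rotating so the smallest element leads) gives s⁻¹ = (D, H, F, E).

(D, H, F, E)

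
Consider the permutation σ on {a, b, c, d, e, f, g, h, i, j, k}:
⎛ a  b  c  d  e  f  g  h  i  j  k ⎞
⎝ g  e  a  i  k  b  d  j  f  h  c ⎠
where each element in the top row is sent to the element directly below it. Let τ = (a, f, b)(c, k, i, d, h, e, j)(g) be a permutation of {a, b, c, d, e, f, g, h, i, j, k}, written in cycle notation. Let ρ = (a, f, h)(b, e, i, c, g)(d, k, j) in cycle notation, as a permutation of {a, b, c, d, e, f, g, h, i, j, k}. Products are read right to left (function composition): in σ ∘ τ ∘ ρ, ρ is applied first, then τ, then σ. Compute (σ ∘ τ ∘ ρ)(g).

g

Apply the permutations in order: ρ(g) = b, then τ(b) = a, then σ(a) = g. So (σ ∘ τ ∘ ρ)(g) = g.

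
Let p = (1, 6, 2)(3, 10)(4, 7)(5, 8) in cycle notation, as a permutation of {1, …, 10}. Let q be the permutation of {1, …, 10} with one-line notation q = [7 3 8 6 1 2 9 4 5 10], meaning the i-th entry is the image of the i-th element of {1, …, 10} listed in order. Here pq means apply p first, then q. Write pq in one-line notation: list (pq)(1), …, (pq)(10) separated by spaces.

2 7 10 9 4 3 6 1 5 8

Chase each element through p then q: 1 → 6 → 2; 2 → 1 → 7; 3 → 10 → 10; 4 → 7 → 9; 5 → 8 → 4; 6 → 2 → 3; 7 → 4 → 6; 8 → 5 → 1; 9 → 9 → 5; 10 → 3 → 8.
Collecting the images, pq = [2 7 10 9 4 3 6 1 5 8].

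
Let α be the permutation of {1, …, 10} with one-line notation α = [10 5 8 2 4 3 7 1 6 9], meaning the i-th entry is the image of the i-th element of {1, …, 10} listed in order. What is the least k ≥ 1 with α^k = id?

Writing α as disjoint cycles, the cycle lengths are 6, 3, 1.
The order is lcm(6, 3) = 6.

6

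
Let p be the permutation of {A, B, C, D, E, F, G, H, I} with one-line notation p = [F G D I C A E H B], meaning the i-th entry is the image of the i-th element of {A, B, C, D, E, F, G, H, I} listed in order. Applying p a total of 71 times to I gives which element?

Tracing I → B → … returns to I after 6 steps, so I lies in a 6-cycle (B, G, E, C, D, I).
Powers repeat with period 6 on this cycle, and 71 mod 6 = 5, so p^71(I) = p^5(I).
Advancing 5 steps from I: I → B → G → E → C → D.

D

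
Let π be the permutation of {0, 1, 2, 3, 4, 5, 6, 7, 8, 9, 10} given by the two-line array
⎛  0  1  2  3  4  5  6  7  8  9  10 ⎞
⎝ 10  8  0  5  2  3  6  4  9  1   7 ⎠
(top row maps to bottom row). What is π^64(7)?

Tracing 7 → 4 → … returns to 7 after 5 steps, so 7 lies in a 5-cycle (0, 10, 7, 4, 2).
Powers repeat with period 5 on this cycle, and 64 mod 5 = 4, so π^64(7) = π^4(7).
Stepping 4 places around the cycle: 7 → 4 → 2 → 0 → 10.

10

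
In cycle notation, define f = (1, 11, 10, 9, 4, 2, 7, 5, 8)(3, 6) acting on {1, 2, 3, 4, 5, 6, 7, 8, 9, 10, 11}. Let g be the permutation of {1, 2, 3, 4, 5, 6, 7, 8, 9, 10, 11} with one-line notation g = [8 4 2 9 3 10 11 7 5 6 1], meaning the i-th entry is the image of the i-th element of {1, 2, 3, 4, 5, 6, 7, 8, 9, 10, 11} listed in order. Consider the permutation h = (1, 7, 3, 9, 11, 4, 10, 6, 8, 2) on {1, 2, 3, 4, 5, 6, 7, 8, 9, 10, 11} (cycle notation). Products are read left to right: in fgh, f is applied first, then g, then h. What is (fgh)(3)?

(fgh)(3) = h(g(f(3))). f(3) = 6, then g(6) = 10, then h(10) = 6, so the result is 6.

6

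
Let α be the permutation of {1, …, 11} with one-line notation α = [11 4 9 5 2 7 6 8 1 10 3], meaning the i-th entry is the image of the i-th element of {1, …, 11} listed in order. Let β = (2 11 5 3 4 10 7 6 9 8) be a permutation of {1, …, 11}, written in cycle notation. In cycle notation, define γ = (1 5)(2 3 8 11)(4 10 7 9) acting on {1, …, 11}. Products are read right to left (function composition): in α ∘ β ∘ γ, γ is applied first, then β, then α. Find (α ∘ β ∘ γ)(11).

Apply the permutations in order: γ(11) = 2, then β(2) = 11, then α(11) = 3. So (α ∘ β ∘ γ)(11) = 3.

3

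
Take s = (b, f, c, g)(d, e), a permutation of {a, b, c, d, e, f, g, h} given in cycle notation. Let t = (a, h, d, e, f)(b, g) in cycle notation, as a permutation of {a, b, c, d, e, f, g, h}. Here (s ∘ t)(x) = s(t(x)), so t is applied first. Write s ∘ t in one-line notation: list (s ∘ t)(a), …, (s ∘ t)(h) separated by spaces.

(s ∘ t)(x) = s(t(x)). Computing each image: s(t(a)) = s(h) = h, s(t(b)) = s(g) = b, s(t(c)) = s(c) = g, s(t(d)) = s(e) = d, s(t(e)) = s(f) = c, s(t(f)) = s(a) = a, s(t(g)) = s(b) = f, s(t(h)) = s(d) = e.
Hence s ∘ t = [h b g d c a f e].

h b g d c a f e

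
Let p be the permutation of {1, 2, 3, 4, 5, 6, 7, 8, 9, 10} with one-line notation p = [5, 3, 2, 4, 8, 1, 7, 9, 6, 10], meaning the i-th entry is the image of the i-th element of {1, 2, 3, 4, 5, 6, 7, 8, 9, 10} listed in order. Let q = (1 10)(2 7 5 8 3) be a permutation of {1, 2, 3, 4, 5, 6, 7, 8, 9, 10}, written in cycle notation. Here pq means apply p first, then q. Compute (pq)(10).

1

p(10) = 10, then q(10) = 1; composing gives (pq)(10) = 1.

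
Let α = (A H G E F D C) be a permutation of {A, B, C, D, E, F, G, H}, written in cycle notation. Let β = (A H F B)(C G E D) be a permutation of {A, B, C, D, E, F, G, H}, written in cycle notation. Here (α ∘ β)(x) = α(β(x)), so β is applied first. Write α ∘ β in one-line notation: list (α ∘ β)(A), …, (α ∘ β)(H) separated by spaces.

G H E A C B F D

Chase each element through β then α: A → H → G; B → A → H; C → G → E; D → C → A; E → D → C; F → B → B; G → E → F; H → F → D.
Collecting the images, α ∘ β = [G H E A C B F D].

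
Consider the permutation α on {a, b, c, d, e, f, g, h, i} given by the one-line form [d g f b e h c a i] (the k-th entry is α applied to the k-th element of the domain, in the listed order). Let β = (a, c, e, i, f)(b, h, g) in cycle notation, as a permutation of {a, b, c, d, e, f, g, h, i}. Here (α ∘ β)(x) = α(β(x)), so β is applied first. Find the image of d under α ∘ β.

β(d) = d, then α(d) = b; composing gives (α ∘ β)(d) = b.

b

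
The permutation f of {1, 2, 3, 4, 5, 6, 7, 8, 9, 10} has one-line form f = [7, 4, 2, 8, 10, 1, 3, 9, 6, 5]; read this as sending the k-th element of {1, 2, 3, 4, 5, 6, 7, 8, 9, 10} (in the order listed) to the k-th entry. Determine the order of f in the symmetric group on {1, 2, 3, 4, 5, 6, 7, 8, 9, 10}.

8

Decomposing into disjoint cycles gives cycle lengths 8, 2.
The order of f is the least common multiple of its cycle lengths: lcm(8, 2) = 8.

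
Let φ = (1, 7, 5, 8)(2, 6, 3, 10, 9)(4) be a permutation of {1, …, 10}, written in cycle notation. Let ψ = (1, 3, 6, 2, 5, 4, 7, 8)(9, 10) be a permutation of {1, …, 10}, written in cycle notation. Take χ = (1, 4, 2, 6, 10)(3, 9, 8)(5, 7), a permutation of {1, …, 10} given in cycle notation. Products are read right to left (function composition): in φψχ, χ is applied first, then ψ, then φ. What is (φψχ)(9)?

7

Apply the permutations in order: χ(9) = 8, then ψ(8) = 1, then φ(1) = 7. So (φψχ)(9) = 7.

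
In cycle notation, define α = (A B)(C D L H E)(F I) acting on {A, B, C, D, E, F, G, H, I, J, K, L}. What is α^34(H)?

H lies in the 5-cycle (C D L H E).
Since the cycle has length 5, α^34 acts on it the same as α^4 (34 mod 5 = 4).
Advancing 4 steps from H: H → E → C → D → L.

L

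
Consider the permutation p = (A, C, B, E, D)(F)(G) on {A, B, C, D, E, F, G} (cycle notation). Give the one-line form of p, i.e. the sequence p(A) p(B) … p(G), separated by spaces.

C E B A D F G

Reading each image from the cycles: A→C, B→E, C→B, D→A, E→D, F→F, G→G.
So the one-line form is C E B A D F G.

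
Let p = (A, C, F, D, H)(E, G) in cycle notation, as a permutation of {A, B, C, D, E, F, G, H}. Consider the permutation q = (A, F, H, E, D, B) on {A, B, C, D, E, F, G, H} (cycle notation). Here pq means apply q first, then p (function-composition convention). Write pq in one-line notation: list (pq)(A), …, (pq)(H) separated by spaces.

(pq)(x) = p(q(x)). Computing each image: p(q(A)) = p(F) = D, p(q(B)) = p(A) = C, p(q(C)) = p(C) = F, p(q(D)) = p(B) = B, p(q(E)) = p(D) = H, p(q(F)) = p(H) = A, p(q(G)) = p(G) = E, p(q(H)) = p(E) = G.
Hence pq = [D C F B H A E G].

D C F B H A E G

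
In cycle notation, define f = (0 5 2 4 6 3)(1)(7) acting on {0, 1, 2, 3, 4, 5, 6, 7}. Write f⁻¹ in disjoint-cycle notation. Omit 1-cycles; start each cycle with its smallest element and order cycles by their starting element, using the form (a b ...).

The inverse reverses each cycle.
Reversing each cycle of f and rotating so the smallest element leads gives (0 3 6 4 2 5).

(0 3 6 4 2 5)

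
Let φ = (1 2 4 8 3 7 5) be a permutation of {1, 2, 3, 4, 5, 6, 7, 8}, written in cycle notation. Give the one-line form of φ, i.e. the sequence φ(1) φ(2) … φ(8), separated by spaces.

Each element maps to the next entry in its cycle (wrapping to the front): 1↦2, 2↦4, 3↦7, 4↦8, 5↦1, 6↦6, 7↦5, 8↦3.
Listing these in domain order gives 2 4 7 8 1 6 5 3.

2 4 7 8 1 6 5 3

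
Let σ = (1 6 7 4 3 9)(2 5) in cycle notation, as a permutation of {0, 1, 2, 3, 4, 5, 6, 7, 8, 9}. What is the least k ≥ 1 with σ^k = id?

6

The disjoint cycles have lengths 6, 2, 1, 1.
The order is lcm(6, 2) = 6.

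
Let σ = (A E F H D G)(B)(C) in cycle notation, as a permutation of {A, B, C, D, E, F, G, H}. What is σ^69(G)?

F

G lies in the 6-cycle (A E F H D G).
Powers repeat with period 6 on this cycle, and 69 mod 6 = 3, so σ^69(G) = σ^3(G).
Advancing 3 steps from G: G → A → E → F.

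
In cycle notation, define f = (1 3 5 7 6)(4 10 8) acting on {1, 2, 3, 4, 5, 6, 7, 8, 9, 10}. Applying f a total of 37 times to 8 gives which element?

8 lies in the 3-cycle (4 10 8).
On a 3-cycle, f^3 is the identity, so f^37 = f^1 there (37 ≡ 1 mod 3).
Advancing 1 step from 8: 8 → 4.

4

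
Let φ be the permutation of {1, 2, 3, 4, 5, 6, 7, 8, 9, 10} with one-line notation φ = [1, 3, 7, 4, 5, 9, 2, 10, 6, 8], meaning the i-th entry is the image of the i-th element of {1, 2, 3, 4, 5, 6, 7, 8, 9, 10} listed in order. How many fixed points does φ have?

3

The fixed points (elements with φ(x) = x) are {1, 4, 5}, so there are 3.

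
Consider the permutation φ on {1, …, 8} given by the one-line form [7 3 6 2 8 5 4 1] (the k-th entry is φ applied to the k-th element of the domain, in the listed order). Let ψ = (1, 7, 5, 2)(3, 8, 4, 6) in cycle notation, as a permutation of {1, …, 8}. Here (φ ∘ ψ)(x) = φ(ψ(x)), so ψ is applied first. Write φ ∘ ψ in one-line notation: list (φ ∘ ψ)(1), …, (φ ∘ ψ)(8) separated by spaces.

4 7 1 5 3 6 8 2

Chase each element through ψ then φ: 1 → 7 → 4; 2 → 1 → 7; 3 → 8 → 1; 4 → 6 → 5; 5 → 2 → 3; 6 → 3 → 6; 7 → 5 → 8; 8 → 4 → 2.
Collecting the images, φ ∘ ψ = [4 7 1 5 3 6 8 2].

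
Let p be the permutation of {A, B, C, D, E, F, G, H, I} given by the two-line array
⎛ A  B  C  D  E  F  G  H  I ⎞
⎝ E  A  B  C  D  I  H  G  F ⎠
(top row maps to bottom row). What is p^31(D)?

Tracing D → C → … returns to D after 5 steps, so D lies in a 5-cycle (A, E, D, C, B).
Powers repeat with period 5 on this cycle, and 31 mod 5 = 1, so p^31(D) = p^1(D).
Stepping 1 place around the cycle: D → C.

C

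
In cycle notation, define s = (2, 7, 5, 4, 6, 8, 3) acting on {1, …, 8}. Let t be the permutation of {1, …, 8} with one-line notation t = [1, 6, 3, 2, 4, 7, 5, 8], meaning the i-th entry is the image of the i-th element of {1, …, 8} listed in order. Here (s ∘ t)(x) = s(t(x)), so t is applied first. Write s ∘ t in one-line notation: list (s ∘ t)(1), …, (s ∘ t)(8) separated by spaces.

1 8 2 7 6 5 4 3

For each element, apply t then s: 1 → 1 → 1; 2 → 6 → 8; 3 → 3 → 2; 4 → 2 → 7; 5 → 4 → 6; 6 → 7 → 5; 7 → 5 → 4; 8 → 8 → 3.
So s ∘ t in one-line form is 1 8 2 7 6 5 4 3.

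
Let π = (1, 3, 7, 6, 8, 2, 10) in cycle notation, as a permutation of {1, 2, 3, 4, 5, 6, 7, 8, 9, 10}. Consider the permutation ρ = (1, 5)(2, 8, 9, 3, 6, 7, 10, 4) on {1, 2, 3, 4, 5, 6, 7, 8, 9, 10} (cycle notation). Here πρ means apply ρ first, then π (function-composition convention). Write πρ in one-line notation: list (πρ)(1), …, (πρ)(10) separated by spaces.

Chase each element through ρ then π: 1 → 5 → 5; 2 → 8 → 2; 3 → 6 → 8; 4 → 2 → 10; 5 → 1 → 3; 6 → 7 → 6; 7 → 10 → 1; 8 → 9 → 9; 9 → 3 → 7; 10 → 4 → 4.
Collecting the images, πρ = [5 2 8 10 3 6 1 9 7 4].

5 2 8 10 3 6 1 9 7 4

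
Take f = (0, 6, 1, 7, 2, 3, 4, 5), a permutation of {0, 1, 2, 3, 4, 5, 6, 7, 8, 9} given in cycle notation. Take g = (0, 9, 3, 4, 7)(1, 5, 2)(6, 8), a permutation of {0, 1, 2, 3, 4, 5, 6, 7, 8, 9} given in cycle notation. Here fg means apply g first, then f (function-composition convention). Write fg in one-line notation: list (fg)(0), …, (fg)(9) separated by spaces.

9 0 7 5 2 3 8 6 1 4

For each element, apply g then f: 0 → 9 → 9; 1 → 5 → 0; 2 → 1 → 7; 3 → 4 → 5; 4 → 7 → 2; 5 → 2 → 3; 6 → 8 → 8; 7 → 0 → 6; 8 → 6 → 1; 9 → 3 → 4.
So fg in one-line form is 9 0 7 5 2 3 8 6 1 4.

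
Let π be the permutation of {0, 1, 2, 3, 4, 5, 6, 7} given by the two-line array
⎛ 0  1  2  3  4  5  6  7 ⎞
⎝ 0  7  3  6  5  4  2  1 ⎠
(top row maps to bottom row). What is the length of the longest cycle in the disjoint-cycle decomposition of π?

Decomposing into disjoint cycles gives (1, 7)(2, 3, 6)(4, 5); the longest has length 3.

3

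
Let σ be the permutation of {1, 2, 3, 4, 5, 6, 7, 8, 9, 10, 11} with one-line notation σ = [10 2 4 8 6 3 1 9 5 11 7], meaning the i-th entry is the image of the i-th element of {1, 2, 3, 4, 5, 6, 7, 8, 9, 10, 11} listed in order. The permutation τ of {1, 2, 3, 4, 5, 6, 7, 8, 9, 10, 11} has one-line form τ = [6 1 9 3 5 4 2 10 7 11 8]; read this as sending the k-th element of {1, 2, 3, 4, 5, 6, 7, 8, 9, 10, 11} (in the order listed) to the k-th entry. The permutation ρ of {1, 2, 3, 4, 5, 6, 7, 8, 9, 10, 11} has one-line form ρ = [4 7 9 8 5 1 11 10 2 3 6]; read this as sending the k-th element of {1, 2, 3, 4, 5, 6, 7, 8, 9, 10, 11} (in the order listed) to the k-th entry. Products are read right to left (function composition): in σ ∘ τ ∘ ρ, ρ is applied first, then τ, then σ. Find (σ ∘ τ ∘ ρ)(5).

6

Apply the permutations in order: ρ(5) = 5, then τ(5) = 5, then σ(5) = 6. So (σ ∘ τ ∘ ρ)(5) = 6.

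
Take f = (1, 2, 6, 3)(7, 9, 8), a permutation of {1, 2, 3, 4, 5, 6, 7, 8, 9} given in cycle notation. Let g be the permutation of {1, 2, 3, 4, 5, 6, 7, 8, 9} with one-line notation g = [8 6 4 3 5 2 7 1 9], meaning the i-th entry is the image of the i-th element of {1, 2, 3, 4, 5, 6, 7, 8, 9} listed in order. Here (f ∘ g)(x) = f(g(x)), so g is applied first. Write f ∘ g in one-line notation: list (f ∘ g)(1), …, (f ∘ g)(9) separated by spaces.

7 3 4 1 5 6 9 2 8

For each element, apply g then f: 1 → 8 → 7; 2 → 6 → 3; 3 → 4 → 4; 4 → 3 → 1; 5 → 5 → 5; 6 → 2 → 6; 7 → 7 → 9; 8 → 1 → 2; 9 → 9 → 8.
Collecting the images, f ∘ g = [7 3 4 1 5 6 9 2 8].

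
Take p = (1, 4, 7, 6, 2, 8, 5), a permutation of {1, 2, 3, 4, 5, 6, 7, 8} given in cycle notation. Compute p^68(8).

6

8 lies in the 7-cycle (1, 4, 7, 6, 2, 8, 5).
Powers repeat with period 7 on this cycle, and 68 mod 7 = 5, so p^68(8) = p^5(8).
Stepping 5 places around the cycle: 8 → 5 → 1 → 4 → 7 → 6.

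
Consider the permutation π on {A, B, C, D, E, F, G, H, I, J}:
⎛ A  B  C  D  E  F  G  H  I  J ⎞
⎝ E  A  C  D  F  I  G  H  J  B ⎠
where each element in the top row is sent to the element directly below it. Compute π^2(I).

B

Tracing I → J → … returns to I after 6 steps, so I lies in a 6-cycle (A, E, F, I, J, B).
Stepping 2 places around the cycle: I → J → B.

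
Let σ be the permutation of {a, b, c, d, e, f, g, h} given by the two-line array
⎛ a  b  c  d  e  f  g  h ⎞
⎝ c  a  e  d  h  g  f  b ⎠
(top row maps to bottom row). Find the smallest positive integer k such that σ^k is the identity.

10

Decomposing into disjoint cycles gives cycle lengths 5, 2, 1.
Since disjoint cycles commute, ord(σ) = lcm(5, 2) = 10.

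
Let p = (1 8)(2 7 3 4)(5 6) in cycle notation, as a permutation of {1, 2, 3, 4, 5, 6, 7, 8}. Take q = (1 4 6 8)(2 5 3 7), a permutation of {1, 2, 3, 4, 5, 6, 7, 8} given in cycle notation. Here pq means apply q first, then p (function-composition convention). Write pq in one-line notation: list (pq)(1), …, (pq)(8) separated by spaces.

Chase each element through q then p: 1 → 4 → 2; 2 → 5 → 6; 3 → 7 → 3; 4 → 6 → 5; 5 → 3 → 4; 6 → 8 → 1; 7 → 2 → 7; 8 → 1 → 8.
Collecting the images, pq = [2 6 3 5 4 1 7 8].

2 6 3 5 4 1 7 8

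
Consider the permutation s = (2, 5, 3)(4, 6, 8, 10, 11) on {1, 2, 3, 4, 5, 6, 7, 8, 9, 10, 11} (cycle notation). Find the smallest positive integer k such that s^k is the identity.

The disjoint cycles have lengths 5, 3, 1, 1, 1.
The order is lcm(5, 3) = 15.

15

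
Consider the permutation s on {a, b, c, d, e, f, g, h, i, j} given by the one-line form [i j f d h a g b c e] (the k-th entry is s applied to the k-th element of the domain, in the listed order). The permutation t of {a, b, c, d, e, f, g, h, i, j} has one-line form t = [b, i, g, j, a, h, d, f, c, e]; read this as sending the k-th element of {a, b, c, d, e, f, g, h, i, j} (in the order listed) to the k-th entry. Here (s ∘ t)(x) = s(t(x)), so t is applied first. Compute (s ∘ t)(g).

d

t(g) = d, then s(d) = d; composing gives (s ∘ t)(g) = d.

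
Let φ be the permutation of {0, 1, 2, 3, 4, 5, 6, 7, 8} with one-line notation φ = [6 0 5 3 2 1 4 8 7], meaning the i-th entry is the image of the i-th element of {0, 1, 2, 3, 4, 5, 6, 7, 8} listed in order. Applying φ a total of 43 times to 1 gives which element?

Tracing 1 → 0 → … returns to 1 after 6 steps, so 1 lies in a 6-cycle (0 6 4 2 5 1).
Powers repeat with period 6 on this cycle, and 43 mod 6 = 1, so φ^43(1) = φ^1(1).
Advancing 1 step from 1: 1 → 0.

0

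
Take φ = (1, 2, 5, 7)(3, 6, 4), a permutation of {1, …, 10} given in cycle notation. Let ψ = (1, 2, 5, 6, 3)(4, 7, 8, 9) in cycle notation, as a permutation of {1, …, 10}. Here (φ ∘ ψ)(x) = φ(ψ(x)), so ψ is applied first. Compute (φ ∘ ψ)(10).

(φ ∘ ψ)(10) = φ(ψ(10)). ψ(10) = 10, then φ(10) = 10. So (φ ∘ ψ)(10) = 10.

10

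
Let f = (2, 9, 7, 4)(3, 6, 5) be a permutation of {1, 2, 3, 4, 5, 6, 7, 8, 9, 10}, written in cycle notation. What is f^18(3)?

3

3 lies in the 3-cycle (3, 6, 5).
Powers repeat with period 3 on this cycle, and 18 mod 3 = 0, so f^18(3) = f^0(3).
So f^18(3) = 3.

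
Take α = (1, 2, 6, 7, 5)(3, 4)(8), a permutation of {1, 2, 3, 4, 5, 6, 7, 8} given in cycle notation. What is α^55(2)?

2

2 lies in the 5-cycle (1, 2, 6, 7, 5).
On a 5-cycle, α^5 is the identity, so α^55 = α^0 there (55 ≡ 0 mod 5).
So α^55(2) = 2.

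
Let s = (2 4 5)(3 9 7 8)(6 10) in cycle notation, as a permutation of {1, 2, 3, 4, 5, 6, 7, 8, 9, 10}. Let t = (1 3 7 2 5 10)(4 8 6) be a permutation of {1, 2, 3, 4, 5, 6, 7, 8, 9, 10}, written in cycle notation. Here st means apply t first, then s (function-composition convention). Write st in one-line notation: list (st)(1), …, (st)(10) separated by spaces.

Chase each element through t then s: 1 → 3 → 9; 2 → 5 → 2; 3 → 7 → 8; 4 → 8 → 3; 5 → 10 → 6; 6 → 4 → 5; 7 → 2 → 4; 8 → 6 → 10; 9 → 9 → 7; 10 → 1 → 1.
Collecting the images, st = [9 2 8 3 6 5 4 10 7 1].

9 2 8 3 6 5 4 10 7 1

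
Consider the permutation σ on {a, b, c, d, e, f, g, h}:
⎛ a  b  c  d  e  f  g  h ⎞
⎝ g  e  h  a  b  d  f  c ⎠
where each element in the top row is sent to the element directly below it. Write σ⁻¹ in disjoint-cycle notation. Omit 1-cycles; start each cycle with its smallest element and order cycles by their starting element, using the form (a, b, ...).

The cycle decomposition of σ is (a, g, f, d)(b, e)(c, h).
Reversing each cycle (and rotating so the smallest element leads) gives σ⁻¹ = (a, d, f, g)(b, e)(c, h).

(a, d, f, g)(b, e)(c, h)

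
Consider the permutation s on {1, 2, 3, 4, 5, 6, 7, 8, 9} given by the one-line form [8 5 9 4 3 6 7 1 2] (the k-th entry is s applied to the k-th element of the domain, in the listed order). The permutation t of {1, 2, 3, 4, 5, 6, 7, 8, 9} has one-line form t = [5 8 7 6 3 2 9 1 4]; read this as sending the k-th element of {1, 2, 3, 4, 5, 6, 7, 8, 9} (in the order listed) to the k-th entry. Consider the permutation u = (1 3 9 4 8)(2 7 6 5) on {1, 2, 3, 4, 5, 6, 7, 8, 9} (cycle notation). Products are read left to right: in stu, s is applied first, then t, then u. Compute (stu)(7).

4

(stu)(7) = u(t(s(7))). s(7) = 7, then t(7) = 9, then u(9) = 4, so the result is 4.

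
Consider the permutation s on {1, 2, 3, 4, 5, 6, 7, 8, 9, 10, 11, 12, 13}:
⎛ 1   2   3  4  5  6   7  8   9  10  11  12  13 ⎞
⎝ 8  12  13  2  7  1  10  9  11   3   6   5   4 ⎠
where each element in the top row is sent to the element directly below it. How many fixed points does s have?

No element satisfies s(x) = x, so there are 0 fixed points.

0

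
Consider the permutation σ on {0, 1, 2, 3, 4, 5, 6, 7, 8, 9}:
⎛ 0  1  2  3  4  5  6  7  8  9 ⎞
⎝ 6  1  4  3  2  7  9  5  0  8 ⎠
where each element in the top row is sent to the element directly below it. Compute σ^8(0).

0

Tracing 0 → 6 → … returns to 0 after 4 steps, so 0 lies in a 4-cycle (0, 6, 9, 8).
Powers repeat with period 4 on this cycle, and 8 mod 4 = 0, so σ^8(0) = σ^0(0).
So σ^8(0) = 0.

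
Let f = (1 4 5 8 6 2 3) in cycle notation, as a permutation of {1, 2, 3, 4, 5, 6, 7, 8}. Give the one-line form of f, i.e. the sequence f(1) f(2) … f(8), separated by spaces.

4 3 1 5 8 2 7 6

Each element maps to the next entry in its cycle (wrapping to the front): 1→4, 2→3, 3→1, 4→5, 5→8, 6→2, 7→7, 8→6.
So the one-line form is 4 3 1 5 8 2 7 6.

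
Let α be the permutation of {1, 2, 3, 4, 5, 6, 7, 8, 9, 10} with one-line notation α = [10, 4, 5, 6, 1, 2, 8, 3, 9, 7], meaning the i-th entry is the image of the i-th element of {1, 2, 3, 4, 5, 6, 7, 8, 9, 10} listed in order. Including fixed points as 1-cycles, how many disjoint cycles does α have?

The cycle decomposition is (1, 10, 7, 8, 3, 5)(2, 4, 6)(9), which has 3 cycles (counting 1-cycles).

3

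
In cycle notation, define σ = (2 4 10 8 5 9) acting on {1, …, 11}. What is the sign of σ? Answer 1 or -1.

-1

The cycle lengths are 6, 1, 1, 1, 1, 1.
A cycle of length ℓ contributes ℓ−1 transpositions, so σ is a product of 5 transpositions — odd.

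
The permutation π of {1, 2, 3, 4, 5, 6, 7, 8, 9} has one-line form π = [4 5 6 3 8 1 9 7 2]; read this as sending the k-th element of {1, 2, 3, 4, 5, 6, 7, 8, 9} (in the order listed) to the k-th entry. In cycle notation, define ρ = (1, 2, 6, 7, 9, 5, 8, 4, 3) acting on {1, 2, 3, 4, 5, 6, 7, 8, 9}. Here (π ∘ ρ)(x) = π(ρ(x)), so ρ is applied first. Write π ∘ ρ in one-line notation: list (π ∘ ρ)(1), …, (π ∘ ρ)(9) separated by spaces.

(π ∘ ρ)(x) = π(ρ(x)). Computing each image: π(ρ(1)) = π(2) = 5, π(ρ(2)) = π(6) = 1, π(ρ(3)) = π(1) = 4, π(ρ(4)) = π(3) = 6, π(ρ(5)) = π(8) = 7, π(ρ(6)) = π(7) = 9, π(ρ(7)) = π(9) = 2, π(ρ(8)) = π(4) = 3, π(ρ(9)) = π(5) = 8.
Hence π ∘ ρ = [5 1 4 6 7 9 2 3 8].

5 1 4 6 7 9 2 3 8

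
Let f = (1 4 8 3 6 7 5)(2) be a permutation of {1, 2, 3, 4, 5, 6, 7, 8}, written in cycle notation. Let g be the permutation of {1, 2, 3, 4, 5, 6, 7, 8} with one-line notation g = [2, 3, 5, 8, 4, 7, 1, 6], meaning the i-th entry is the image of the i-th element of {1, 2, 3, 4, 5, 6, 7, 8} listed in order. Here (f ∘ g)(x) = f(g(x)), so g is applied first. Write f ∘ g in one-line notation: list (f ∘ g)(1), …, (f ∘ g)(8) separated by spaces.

(f ∘ g)(x) = f(g(x)). Computing each image: f(g(1)) = f(2) = 2, f(g(2)) = f(3) = 6, f(g(3)) = f(5) = 1, f(g(4)) = f(8) = 3, f(g(5)) = f(4) = 8, f(g(6)) = f(7) = 5, f(g(7)) = f(1) = 4, f(g(8)) = f(6) = 7.
Hence f ∘ g = [2 6 1 3 8 5 4 7].

2 6 1 3 8 5 4 7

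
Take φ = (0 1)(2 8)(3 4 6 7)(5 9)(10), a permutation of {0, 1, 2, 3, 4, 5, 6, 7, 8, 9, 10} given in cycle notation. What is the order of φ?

4

The disjoint cycles have lengths 4, 2, 2, 2, 1.
Since disjoint cycles commute, ord(φ) = lcm(4, 2, 2, 2) = 4.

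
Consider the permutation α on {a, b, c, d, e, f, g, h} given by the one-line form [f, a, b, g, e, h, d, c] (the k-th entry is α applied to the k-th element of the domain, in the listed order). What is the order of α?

10

The disjoint-cycle form of α has cycle lengths 5, 2, 1.
The order of α is the least common multiple of its cycle lengths: lcm(5, 2) = 10.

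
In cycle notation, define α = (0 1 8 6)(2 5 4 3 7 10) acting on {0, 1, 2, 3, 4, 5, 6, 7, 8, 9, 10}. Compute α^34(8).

8 lies in the 4-cycle (0 1 8 6).
Powers repeat with period 4 on this cycle, and 34 mod 4 = 2, so α^34(8) = α^2(8).
Advancing 2 steps from 8: 8 → 6 → 0.

0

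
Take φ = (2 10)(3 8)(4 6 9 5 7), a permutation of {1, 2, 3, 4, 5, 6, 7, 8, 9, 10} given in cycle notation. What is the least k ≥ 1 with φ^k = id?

The disjoint cycles have lengths 5, 2, 2, 1.
The order is lcm(5, 2, 2) = 10.

10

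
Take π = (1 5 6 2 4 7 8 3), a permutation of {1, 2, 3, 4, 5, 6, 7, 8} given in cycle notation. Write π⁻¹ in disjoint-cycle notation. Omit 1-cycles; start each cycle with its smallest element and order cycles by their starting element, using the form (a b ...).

(1 3 8 7 4 2 6 5)

If π sends a → b within a cycle, π⁻¹ sends b → a; equivalently, reverse each cycle.
Reversing each cycle of π and rotating so the smallest element leads gives (1 3 8 7 4 2 6 5).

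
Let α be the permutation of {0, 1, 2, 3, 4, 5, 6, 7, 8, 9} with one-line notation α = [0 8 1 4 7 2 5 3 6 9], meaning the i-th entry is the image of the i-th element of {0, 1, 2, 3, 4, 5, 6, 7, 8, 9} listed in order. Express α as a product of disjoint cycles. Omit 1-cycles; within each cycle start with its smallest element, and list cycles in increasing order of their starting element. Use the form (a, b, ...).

(1, 8, 6, 5, 2)(3, 4, 7)

From 1: 1 → 8 → 6 → 5 → 2 → 1, closing the cycle (1, 8, 6, 5, 2).
Repeating from the next unused element and collecting all non-trivial cycles gives (1, 8, 6, 5, 2)(3, 4, 7).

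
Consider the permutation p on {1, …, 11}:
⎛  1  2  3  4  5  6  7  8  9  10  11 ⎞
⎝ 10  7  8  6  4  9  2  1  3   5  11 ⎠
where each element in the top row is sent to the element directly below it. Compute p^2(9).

8

Tracing 9 → 3 → … returns to 9 after 8 steps, so 9 lies in an 8-cycle (1 10 5 4 6 9 3 8).
Stepping 2 places around the cycle: 9 → 3 → 8.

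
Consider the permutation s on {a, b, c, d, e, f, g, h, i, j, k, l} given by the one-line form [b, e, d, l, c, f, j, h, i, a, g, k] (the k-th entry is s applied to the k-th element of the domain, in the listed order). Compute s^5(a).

Tracing a → b → … returns to a after 9 steps, so a lies in a 9-cycle (a, b, e, c, d, l, k, g, j).
Stepping 5 places around the cycle: a → b → e → c → d → l.

l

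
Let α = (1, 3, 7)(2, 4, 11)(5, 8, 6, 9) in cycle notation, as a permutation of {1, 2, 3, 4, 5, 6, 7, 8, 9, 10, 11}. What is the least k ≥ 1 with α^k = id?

12

The disjoint cycles have lengths 4, 3, 3, 1.
Since disjoint cycles commute, ord(α) = lcm(4, 3, 3) = 12.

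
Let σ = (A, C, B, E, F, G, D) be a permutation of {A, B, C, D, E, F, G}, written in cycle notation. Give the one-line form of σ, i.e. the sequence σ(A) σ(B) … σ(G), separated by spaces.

C E B A F G D

Image by image: A→C, B→E, C→B, D→A, E→F, F→G, G→D.
Listing these in domain order gives C E B A F G D.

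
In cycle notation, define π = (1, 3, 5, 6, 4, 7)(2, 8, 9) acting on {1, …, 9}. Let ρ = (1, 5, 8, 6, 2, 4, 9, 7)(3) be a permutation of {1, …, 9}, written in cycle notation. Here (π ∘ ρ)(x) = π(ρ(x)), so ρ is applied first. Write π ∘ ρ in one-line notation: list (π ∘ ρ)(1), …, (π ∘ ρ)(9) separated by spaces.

(π ∘ ρ)(x) = π(ρ(x)). Computing each image: π(ρ(1)) = π(5) = 6, π(ρ(2)) = π(4) = 7, π(ρ(3)) = π(3) = 5, π(ρ(4)) = π(9) = 2, π(ρ(5)) = π(8) = 9, π(ρ(6)) = π(2) = 8, π(ρ(7)) = π(1) = 3, π(ρ(8)) = π(6) = 4, π(ρ(9)) = π(7) = 1.
Hence π ∘ ρ = [6 7 5 2 9 8 3 4 1].

6 7 5 2 9 8 3 4 1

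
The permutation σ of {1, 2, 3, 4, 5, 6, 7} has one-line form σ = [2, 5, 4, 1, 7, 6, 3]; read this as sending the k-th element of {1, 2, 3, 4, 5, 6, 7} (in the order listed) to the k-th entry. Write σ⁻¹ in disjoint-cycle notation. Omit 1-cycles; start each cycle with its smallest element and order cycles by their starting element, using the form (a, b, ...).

(1, 4, 3, 7, 5, 2)

First write σ in disjoint cycles: (1, 2, 5, 7, 3, 4).
The inverse reverses every cycle; in canonical form, σ⁻¹ = (1, 4, 3, 7, 5, 2).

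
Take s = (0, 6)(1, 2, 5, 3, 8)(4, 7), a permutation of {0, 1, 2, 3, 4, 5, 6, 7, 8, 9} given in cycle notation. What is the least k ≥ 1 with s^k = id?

The cycle type of s is (5, 2, 2, 1).
Since disjoint cycles commute, ord(s) = lcm(5, 2, 2) = 10.

10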